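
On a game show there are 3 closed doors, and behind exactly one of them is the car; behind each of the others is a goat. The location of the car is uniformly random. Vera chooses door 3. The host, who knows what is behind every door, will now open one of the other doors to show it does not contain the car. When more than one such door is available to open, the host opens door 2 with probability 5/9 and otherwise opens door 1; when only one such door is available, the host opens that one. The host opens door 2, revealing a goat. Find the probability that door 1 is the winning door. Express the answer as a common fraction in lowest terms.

Consider each possible location of the car in turn.
If it is behind door 1 (prior 1/3): only door 2 is available, probability 1; weight (1/3)·1 = 1/3.
If it is behind door 2 (prior 1/3): the host opened door 2, so this case is ruled out; weight (1/3)·0 = 0.
If it is behind door 3 (prior 1/3): door 2 is available, opened with probability 5/9; weight (1/3)·(5/9) = 5/27.
The weights sum to 14/27.
So P(the car behind door 1 | the host opened door 2) = (1/3) / (14/27) = 9/14.

9/14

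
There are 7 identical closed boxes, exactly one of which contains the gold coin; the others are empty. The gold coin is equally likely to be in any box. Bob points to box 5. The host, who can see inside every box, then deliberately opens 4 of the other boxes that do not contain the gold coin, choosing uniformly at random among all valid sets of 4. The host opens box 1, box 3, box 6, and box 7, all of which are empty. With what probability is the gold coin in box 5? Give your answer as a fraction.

1/7

Condition on the true location of the gold coin.
If it is in any of boxes 1, 3, 6, and 7 (prior 1/7 each): that box was opened and seen not to hold the prize — ruled out; weight (1/7)·0 = 0 each.
If it is in either of boxes 2 and 4 (prior 1/7 each): the host has 5 equally likely choices, so probability 1/5; weight (1/7)·(1/5) = 1/35 each.
If it is in box 5 (prior 1/7): the host has 15 equally likely choices, so probability 1/15; weight (1/7)·(1/15) = 1/105.
The weights sum to 1/15.
So P(the gold coin in box 5 | the host opened box 1, box 3, box 6, and box 7) = (1/105) / (1/15) = 1/7.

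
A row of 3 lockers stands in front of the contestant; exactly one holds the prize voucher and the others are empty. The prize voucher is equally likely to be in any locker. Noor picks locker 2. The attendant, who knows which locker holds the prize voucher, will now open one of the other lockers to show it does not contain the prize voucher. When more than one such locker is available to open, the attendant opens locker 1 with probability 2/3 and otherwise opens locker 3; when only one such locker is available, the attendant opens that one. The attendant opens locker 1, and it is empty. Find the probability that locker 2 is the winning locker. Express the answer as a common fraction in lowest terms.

2/5

Consider each possible location of the prize voucher in turn.
If it is in locker 1 (prior 1/3): the attendant opened locker 1, so this case is ruled out; weight (1/3)·0 = 0.
If it is in locker 2 (prior 1/3): locker 1 is available, opened with probability 2/3; weight (1/3)·(2/3) = 2/9.
If it is in locker 3 (prior 1/3): only locker 1 is available, probability 1; weight (1/3)·1 = 1/3.
The weights sum to 5/9.
So P(the prize voucher in locker 2 | the attendant opened locker 1) = (2/9) / (5/9) = 2/5.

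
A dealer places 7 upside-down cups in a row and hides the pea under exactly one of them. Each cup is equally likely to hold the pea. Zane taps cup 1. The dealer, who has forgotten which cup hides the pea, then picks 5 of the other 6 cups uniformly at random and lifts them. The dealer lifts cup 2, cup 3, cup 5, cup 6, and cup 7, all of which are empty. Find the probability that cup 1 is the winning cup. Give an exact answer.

Condition on the true location of the pea.
If it is under either of cups 1 and 4 (prior 1/7 each): the dealer picks exactly this set with probability 1/6 regardless, and none is the prize; weight (1/7)·(1/6) = 1/42 each.
If it is under any of cups 2, 3, 5, 6, and 7 (prior 1/7 each): that cup was opened and seen not to hold the prize — ruled out; weight (1/7)·0 = 0 each.
The weights sum to 1/21.
So P(the pea under cup 1 | the dealer opened cup 2, cup 3, cup 5, cup 6, and cup 7) = (1/42) / (1/21) = 1/2.

1/2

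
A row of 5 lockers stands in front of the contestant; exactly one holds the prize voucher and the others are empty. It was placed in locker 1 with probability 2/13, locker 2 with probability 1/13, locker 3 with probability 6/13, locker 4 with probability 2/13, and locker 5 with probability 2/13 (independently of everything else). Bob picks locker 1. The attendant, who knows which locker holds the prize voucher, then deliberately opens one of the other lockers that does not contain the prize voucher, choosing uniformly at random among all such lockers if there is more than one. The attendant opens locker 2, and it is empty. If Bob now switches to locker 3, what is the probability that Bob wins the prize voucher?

Apply Bayes' rule, conditioning on where the prize voucher actually is.
If it is in locker 1 (prior 2/13): the attendant has 4 equally likely choices, so probability 1/4; weight (2/13)·(1/4) = 1/26.
If it is in locker 2 (prior 1/13): the attendant opened locker 2, so this case is ruled out; weight (1/13)·0 = 0.
If it is in locker 3 (prior 6/13): the attendant has 3 equally likely choices, so probability 1/3; weight (6/13)·(1/3) = 2/13.
If it is in either of lockers 4 and 5 (prior 2/13 each): the attendant has 3 equally likely choices, so probability 1/3; weight (2/13)·(1/3) = 2/39 each.
The weights sum to 23/78.
So P(the prize voucher in locker 3 | the attendant opened locker 2) = (2/13) / (23/78) = 12/23.

12/23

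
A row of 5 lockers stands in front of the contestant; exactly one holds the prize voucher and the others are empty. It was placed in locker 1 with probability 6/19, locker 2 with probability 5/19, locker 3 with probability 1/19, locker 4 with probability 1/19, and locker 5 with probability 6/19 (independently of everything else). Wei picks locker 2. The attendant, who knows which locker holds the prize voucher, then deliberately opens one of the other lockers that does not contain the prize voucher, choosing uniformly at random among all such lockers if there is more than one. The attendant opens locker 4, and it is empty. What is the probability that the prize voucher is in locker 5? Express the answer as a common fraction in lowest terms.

Consider each possible location of the prize voucher in turn.
If it is in either of lockers 1 and 5 (prior 6/19 each): the attendant has 3 equally likely choices, so probability 1/3; weight (6/19)·(1/3) = 2/19 each.
If it is in locker 2 (prior 5/19): the attendant has 4 equally likely choices, so probability 1/4; weight (5/19)·(1/4) = 5/76.
If it is in locker 3 (prior 1/19): the attendant has 3 equally likely choices, so probability 1/3; weight (1/19)·(1/3) = 1/57.
If it is in locker 4 (prior 1/19): the attendant opened locker 4, so this case is ruled out; weight (1/19)·0 = 0.
The weights sum to 67/228.
So P(the prize voucher in locker 5 | the attendant opened locker 4) = (2/19) / (67/228) = 24/67.

24/67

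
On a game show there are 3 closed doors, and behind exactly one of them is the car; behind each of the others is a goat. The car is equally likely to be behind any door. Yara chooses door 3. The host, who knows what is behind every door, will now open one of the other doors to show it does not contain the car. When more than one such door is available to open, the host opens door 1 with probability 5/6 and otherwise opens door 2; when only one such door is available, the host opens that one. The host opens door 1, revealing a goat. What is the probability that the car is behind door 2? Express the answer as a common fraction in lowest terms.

Condition on the true location of the car.
If it is behind door 1 (prior 1/3): the host opened door 1, so this case is ruled out; weight (1/3)·0 = 0.
If it is behind door 2 (prior 1/3): only door 1 is available, probability 1; weight (1/3)·1 = 1/3.
If it is behind door 3 (prior 1/3): door 1 is available, opened with probability 5/6; weight (1/3)·(5/6) = 5/18.
The weights sum to 11/18.
So P(the car behind door 2 | the host opened door 1) = (1/3) / (11/18) = 6/11.

6/11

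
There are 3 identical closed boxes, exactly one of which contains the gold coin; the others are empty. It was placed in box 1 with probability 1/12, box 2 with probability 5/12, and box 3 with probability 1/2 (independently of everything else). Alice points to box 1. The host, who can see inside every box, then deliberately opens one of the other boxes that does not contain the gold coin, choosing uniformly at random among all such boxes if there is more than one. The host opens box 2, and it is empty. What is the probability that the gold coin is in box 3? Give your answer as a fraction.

12/13

Apply Bayes' rule, conditioning on where the gold coin actually is.
If it is in box 1 (prior 1/12): the host has 2 equally likely choices, so probability 1/2; weight (1/12)·(1/2) = 1/24.
If it is in box 2 (prior 5/12): the host opened box 2, so this case is ruled out; weight (5/12)·0 = 0.
If it is in box 3 (prior 1/2): the host has no choice, probability 1; weight (1/2)·1 = 1/2.
The weights sum to 13/24.
So P(the gold coin in box 3 | the host opened box 2) = (1/2) / (13/24) = 12/13.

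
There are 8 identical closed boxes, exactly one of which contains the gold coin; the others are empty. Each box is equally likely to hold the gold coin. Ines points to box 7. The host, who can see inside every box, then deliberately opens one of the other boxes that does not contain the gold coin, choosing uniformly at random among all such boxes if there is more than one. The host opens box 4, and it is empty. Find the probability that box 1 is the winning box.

Consider each possible location of the gold coin in turn.
If it is in any of boxes 1, 2, 3, 5, 6, and 8 (prior 1/8 each): the host has 6 equally likely choices, so probability 1/6; weight (1/8)·(1/6) = 1/48 each.
If it is in box 4 (prior 1/8): the host opened box 4, so this case is ruled out; weight (1/8)·0 = 0.
If it is in box 7 (prior 1/8): the host has 7 equally likely choices, so probability 1/7; weight (1/8)·(1/7) = 1/56.
The weights sum to 1/7.
So P(the gold coin in box 1 | the host opened box 4) = (1/48) / (1/7) = 7/48.

7/48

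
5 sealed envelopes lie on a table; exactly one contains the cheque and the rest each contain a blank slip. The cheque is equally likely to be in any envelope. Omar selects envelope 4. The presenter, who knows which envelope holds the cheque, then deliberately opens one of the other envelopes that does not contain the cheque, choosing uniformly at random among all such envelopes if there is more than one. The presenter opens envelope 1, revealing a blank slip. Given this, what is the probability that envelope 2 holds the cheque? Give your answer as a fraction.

4/15

Condition on the true location of the cheque.
If it is in envelope 1 (prior 1/5): the presenter opened envelope 1, so this case is ruled out; weight (1/5)·0 = 0.
If it is in any of envelopes 2, 3, and 5 (prior 1/5 each): the presenter has 3 equally likely choices, so probability 1/3; weight (1/5)·(1/3) = 1/15 each.
If it is in envelope 4 (prior 1/5): the presenter has 4 equally likely choices, so probability 1/4; weight (1/5)·(1/4) = 1/20.
The weights sum to 1/4.
So P(the cheque in envelope 2 | the presenter opened envelope 1) = (1/15) / (1/4) = 4/15.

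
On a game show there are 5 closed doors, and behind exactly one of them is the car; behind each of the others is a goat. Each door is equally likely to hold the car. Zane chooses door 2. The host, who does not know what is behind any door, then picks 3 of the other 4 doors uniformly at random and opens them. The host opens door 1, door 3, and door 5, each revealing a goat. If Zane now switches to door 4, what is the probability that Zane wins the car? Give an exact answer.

Apply Bayes' rule, conditioning on where the car actually is.
If it is behind any of doors 1, 3, and 5 (prior 1/5 each): that door was opened and seen not to hold the prize — ruled out; weight (1/5)·0 = 0 each.
If it is behind either of doors 2 and 4 (prior 1/5 each): the host picks exactly this set with probability 1/4 regardless, and none is the prize; weight (1/5)·(1/4) = 1/20 each.
The weights sum to 1/10.
So P(the car behind door 4 | the host opened door 1, door 3, and door 5) = (1/20) / (1/10) = 1/2.

1/2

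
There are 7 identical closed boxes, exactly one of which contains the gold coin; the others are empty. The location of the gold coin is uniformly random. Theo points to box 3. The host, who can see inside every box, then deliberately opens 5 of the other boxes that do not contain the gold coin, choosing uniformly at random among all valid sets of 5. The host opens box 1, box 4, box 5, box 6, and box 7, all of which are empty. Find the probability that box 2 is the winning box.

Apply Bayes' rule, conditioning on where the gold coin actually is.
If it is in any of boxes 1, 4, 5, 6, and 7 (prior 1/7 each): that box was opened and seen not to hold the prize — ruled out; weight (1/7)·0 = 0 each.
If it is in box 2 (prior 1/7): the host has no choice, probability 1; weight (1/7)·1 = 1/7.
If it is in box 3 (prior 1/7): the host has 6 equally likely choices, so probability 1/6; weight (1/7)·(1/6) = 1/42.
The weights sum to 1/6.
So P(the gold coin in box 2 | the host opened box 1, box 4, box 5, box 6, and box 7) = (1/7) / (1/6) = 6/7.

6/7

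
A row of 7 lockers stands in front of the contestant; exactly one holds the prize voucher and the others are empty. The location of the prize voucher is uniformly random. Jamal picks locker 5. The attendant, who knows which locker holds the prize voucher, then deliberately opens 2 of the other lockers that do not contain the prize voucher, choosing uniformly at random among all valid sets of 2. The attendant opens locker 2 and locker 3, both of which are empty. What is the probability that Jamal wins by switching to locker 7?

3/14

Apply Bayes' rule, conditioning on where the prize voucher actually is.
If it is in any of lockers 1, 4, 6, and 7 (prior 1/7 each): the attendant has 10 equally likely choices, so probability 1/10; weight (1/7)·(1/10) = 1/70 each.
If it is in either of lockers 2 and 3 (prior 1/7 each): that locker was opened and seen not to hold the prize — ruled out; weight (1/7)·0 = 0 each.
If it is in locker 5 (prior 1/7): the attendant has 15 equally likely choices, so probability 1/15; weight (1/7)·(1/15) = 1/105.
The weights sum to 1/15.
So P(the prize voucher in locker 7 | the attendant opened locker 2 and locker 3) = (1/70) / (1/15) = 3/14.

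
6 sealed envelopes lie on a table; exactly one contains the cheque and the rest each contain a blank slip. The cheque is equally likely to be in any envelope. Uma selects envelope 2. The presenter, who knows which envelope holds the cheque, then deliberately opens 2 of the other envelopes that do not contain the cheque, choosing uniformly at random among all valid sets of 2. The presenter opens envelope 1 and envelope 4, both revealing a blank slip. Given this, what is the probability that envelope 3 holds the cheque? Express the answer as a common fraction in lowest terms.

5/18

Apply Bayes' rule, conditioning on where the cheque actually is.
If it is in either of envelopes 1 and 4 (prior 1/6 each): that envelope was opened and seen not to hold the prize — ruled out; weight (1/6)·0 = 0 each.
If it is in envelope 2 (prior 1/6): the presenter has 10 equally likely choices, so probability 1/10; weight (1/6)·(1/10) = 1/60.
If it is in any of envelopes 3, 5, and 6 (prior 1/6 each): the presenter has 6 equally likely choices, so probability 1/6; weight (1/6)·(1/6) = 1/36 each.
The weights sum to 1/10.
So P(the cheque in envelope 3 | the presenter opened envelope 1 and envelope 4) = (1/36) / (1/10) = 5/18.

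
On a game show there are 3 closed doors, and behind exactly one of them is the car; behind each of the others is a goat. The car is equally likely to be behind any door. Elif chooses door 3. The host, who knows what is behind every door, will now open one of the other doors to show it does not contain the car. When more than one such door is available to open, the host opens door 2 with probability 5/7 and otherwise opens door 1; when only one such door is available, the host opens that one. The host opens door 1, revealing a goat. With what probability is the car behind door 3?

2/9

Condition on the true location of the car.
If it is behind door 1 (prior 1/3): the host opened door 1, so this case is ruled out; weight (1/3)·0 = 0.
If it is behind door 2 (prior 1/3): only door 1 is available, probability 1; weight (1/3)·1 = 1/3.
If it is behind door 3 (prior 1/3): door 2 is available but not opened, probability 2/7; weight (1/3)·(2/7) = 2/21.
The weights sum to 3/7.
So P(the car behind door 3 | the host opened door 1) = (2/21) / (3/7) = 2/9.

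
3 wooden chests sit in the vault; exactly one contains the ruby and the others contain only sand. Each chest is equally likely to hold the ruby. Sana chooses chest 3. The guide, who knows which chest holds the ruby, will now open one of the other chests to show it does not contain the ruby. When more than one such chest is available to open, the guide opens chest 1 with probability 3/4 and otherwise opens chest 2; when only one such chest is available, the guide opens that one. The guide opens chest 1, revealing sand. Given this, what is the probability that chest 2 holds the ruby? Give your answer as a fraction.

4/7

Apply Bayes' rule, conditioning on where the ruby actually is.
If it is in chest 1 (prior 1/3): the guide opened chest 1, so this case is ruled out; weight (1/3)·0 = 0.
If it is in chest 2 (prior 1/3): only chest 1 is available, probability 1; weight (1/3)·1 = 1/3.
If it is in chest 3 (prior 1/3): chest 1 is available, opened with probability 3/4; weight (1/3)·(3/4) = 1/4.
The weights sum to 7/12.
So P(the ruby in chest 2 | the guide opened chest 1) = (1/3) / (7/12) = 4/7.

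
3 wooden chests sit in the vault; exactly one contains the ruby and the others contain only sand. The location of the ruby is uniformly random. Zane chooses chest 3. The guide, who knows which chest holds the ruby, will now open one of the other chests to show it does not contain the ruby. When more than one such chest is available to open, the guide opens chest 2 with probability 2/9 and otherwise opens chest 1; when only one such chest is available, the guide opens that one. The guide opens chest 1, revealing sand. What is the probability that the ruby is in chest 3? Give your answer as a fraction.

Condition on the true location of the ruby.
If it is in chest 1 (prior 1/3): the guide opened chest 1, so this case is ruled out; weight (1/3)·0 = 0.
If it is in chest 2 (prior 1/3): only chest 1 is available, probability 1; weight (1/3)·1 = 1/3.
If it is in chest 3 (prior 1/3): chest 2 is available but not opened, probability 7/9; weight (1/3)·(7/9) = 7/27.
The weights sum to 16/27.
So P(the ruby in chest 3 | the guide opened chest 1) = (7/27) / (16/27) = 7/16.

7/16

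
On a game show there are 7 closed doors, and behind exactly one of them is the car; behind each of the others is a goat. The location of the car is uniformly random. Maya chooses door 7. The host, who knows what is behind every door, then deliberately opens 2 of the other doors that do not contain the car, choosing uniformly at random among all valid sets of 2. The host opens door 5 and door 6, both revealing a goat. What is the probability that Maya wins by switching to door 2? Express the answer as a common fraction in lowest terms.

3/14

Condition on the true location of the car.
If it is behind any of doors 1, 2, 3, and 4 (prior 1/7 each): the host has 10 equally likely choices, so probability 1/10; weight (1/7)·(1/10) = 1/70 each.
If it is behind either of doors 5 and 6 (prior 1/7 each): that door was opened and seen not to hold the prize — ruled out; weight (1/7)·0 = 0 each.
If it is behind door 7 (prior 1/7): the host has 15 equally likely choices, so probability 1/15; weight (1/7)·(1/15) = 1/105.
The weights sum to 1/15.
So P(the car behind door 2 | the host opened door 5 and door 6) = (1/70) / (1/15) = 3/14.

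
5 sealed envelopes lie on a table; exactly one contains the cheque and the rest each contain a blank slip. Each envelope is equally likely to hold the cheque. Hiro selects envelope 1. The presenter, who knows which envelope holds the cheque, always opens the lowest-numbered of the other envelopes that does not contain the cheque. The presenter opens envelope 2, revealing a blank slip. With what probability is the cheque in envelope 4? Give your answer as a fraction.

1/4

Apply Bayes' rule, conditioning on where the cheque actually is.
If it is in any of envelopes 1, 3, 4, and 5 (prior 1/5 each): envelope 2 is the lowest-numbered option available, probability 1; weight (1/5)·1 = 1/5 each.
If it is in envelope 2 (prior 1/5): the presenter opened envelope 2, so this case is ruled out; weight (1/5)·0 = 0.
The weights sum to 4/5.
So P(the cheque in envelope 4 | the presenter opened envelope 2) = (1/5) / (4/5) = 1/4.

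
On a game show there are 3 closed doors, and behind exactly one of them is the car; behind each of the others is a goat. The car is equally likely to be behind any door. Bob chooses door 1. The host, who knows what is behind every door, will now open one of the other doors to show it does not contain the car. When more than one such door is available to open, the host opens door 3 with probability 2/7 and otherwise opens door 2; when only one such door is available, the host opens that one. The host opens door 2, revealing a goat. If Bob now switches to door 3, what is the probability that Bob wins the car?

Consider each possible location of the car in turn.
If it is behind door 1 (prior 1/3): door 3 is available but not opened, probability 5/7; weight (1/3)·(5/7) = 5/21.
If it is behind door 2 (prior 1/3): the host opened door 2, so this case is ruled out; weight (1/3)·0 = 0.
If it is behind door 3 (prior 1/3): only door 2 is available, probability 1; weight (1/3)·1 = 1/3.
The weights sum to 4/7.
So P(the car behind door 3 | the host opened door 2) = (1/3) / (4/7) = 7/12.

7/12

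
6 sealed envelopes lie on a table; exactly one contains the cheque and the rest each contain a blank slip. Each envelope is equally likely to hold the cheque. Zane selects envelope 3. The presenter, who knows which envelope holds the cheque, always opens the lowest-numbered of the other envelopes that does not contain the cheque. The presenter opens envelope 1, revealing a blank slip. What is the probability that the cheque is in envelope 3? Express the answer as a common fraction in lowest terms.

1/5

Condition on the true location of the cheque.
If it is in envelope 1 (prior 1/6): the presenter opened envelope 1, so this case is ruled out; weight (1/6)·0 = 0.
If it is in any of envelopes 2, 3, 4, 5, and 6 (prior 1/6 each): envelope 1 is the lowest-numbered option available, probability 1; weight (1/6)·1 = 1/6 each.
The weights sum to 5/6.
So P(the cheque in envelope 3 | the presenter opened envelope 1) = (1/6) / (5/6) = 1/5.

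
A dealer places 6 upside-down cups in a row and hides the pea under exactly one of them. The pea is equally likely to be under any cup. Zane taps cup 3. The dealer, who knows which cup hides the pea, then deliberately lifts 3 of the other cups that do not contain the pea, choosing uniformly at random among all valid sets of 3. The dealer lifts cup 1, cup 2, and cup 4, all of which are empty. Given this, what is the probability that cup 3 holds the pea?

Condition on the true location of the pea.
If it is under any of cups 1, 2, and 4 (prior 1/6 each): that cup was opened and seen not to hold the prize — ruled out; weight (1/6)·0 = 0 each.
If it is under cup 3 (prior 1/6): the dealer has 10 equally likely choices, so probability 1/10; weight (1/6)·(1/10) = 1/60.
If it is under either of cups 5 and 6 (prior 1/6 each): the dealer has 4 equally likely choices, so probability 1/4; weight (1/6)·(1/4) = 1/24 each.
The weights sum to 1/10.
So P(the pea under cup 3 | the dealer opened cup 1, cup 2, and cup 4) = (1/60) / (1/10) = 1/6.

1/6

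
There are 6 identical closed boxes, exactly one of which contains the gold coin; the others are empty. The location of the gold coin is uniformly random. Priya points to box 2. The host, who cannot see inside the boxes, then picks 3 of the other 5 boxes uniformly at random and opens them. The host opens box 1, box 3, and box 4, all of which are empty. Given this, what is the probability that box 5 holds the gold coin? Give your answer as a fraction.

1/3

Apply Bayes' rule, conditioning on where the gold coin actually is.
If it is in any of boxes 1, 3, and 4 (prior 1/6 each): that box was opened and seen not to hold the prize — ruled out; weight (1/6)·0 = 0 each.
If it is in any of boxes 2, 5, and 6 (prior 1/6 each): the host picks exactly this set with probability 1/10 regardless, and none is the prize; weight (1/6)·(1/10) = 1/60 each.
The weights sum to 1/20.
So P(the gold coin in box 5 | the host opened box 1, box 3, and box 4) = (1/60) / (1/20) = 1/3.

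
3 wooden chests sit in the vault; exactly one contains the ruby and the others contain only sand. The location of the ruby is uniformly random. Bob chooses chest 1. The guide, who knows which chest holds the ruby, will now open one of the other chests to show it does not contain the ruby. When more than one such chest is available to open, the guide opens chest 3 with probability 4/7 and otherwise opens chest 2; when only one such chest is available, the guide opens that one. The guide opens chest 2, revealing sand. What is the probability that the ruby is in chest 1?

Apply Bayes' rule, conditioning on where the ruby actually is.
If it is in chest 1 (prior 1/3): chest 3 is available but not opened, probability 3/7; weight (1/3)·(3/7) = 1/7.
If it is in chest 2 (prior 1/3): the guide opened chest 2, so this case is ruled out; weight (1/3)·0 = 0.
If it is in chest 3 (prior 1/3): only chest 2 is available, probability 1; weight (1/3)·1 = 1/3.
The weights sum to 10/21.
So P(the ruby in chest 1 | the guide opened chest 2) = (1/7) / (10/21) = 3/10.

3/10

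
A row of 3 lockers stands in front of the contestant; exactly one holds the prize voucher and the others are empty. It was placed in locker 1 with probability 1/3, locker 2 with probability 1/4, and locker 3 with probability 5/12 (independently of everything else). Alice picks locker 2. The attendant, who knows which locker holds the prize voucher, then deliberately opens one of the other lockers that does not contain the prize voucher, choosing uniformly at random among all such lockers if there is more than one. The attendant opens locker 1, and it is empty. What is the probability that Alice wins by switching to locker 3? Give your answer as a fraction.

10/13

Apply Bayes' rule, conditioning on where the prize voucher actually is.
If it is in locker 1 (prior 1/3): the attendant opened locker 1, so this case is ruled out; weight (1/3)·0 = 0.
If it is in locker 2 (prior 1/4): the attendant has 2 equally likely choices, so probability 1/2; weight (1/4)·(1/2) = 1/8.
If it is in locker 3 (prior 5/12): the attendant has no choice, probability 1; weight (5/12)·1 = 5/12.
The weights sum to 13/24.
So P(the prize voucher in locker 3 | the attendant opened locker 1) = (5/12) / (13/24) = 10/13.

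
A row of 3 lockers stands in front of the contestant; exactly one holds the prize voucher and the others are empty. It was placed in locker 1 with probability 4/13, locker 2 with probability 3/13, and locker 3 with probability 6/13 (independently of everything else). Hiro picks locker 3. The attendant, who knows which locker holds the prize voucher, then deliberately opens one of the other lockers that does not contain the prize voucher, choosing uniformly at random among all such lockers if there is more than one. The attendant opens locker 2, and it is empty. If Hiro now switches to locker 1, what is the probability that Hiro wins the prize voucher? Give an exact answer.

4/7

Apply Bayes' rule, conditioning on where the prize voucher actually is.
If it is in locker 1 (prior 4/13): the attendant has no choice, probability 1; weight (4/13)·1 = 4/13.
If it is in locker 2 (prior 3/13): the attendant opened locker 2, so this case is ruled out; weight (3/13)·0 = 0.
If it is in locker 3 (prior 6/13): the attendant has 2 equally likely choices, so probability 1/2; weight (6/13)·(1/2) = 3/13.
The weights sum to 7/13.
So P(the prize voucher in locker 1 | the attendant opened locker 2) = (4/13) / (7/13) = 4/7.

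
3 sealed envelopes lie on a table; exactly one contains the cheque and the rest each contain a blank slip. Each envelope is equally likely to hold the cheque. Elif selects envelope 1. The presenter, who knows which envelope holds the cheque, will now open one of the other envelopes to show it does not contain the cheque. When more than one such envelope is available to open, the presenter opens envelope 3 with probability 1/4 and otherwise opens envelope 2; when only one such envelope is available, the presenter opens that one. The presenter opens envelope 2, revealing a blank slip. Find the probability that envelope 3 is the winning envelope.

Consider each possible location of the cheque in turn.
If it is in envelope 1 (prior 1/3): envelope 3 is available but not opened, probability 3/4; weight (1/3)·(3/4) = 1/4.
If it is in envelope 2 (prior 1/3): the presenter opened envelope 2, so this case is ruled out; weight (1/3)·0 = 0.
If it is in envelope 3 (prior 1/3): only envelope 2 is available, probability 1; weight (1/3)·1 = 1/3.
The weights sum to 7/12.
So P(the cheque in envelope 3 | the presenter opened envelope 2) = (1/3) / (7/12) = 4/7.

4/7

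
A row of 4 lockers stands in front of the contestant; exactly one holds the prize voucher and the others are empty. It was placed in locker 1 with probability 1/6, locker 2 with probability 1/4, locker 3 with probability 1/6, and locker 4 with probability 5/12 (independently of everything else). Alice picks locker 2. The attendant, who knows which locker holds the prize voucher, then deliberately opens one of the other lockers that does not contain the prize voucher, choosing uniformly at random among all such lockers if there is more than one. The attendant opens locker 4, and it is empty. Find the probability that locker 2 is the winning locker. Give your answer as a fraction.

Condition on the true location of the prize voucher.
If it is in either of lockers 1 and 3 (prior 1/6 each): the attendant has 2 equally likely choices, so probability 1/2; weight (1/6)·(1/2) = 1/12 each.
If it is in locker 2 (prior 1/4): the attendant has 3 equally likely choices, so probability 1/3; weight (1/4)·(1/3) = 1/12.
If it is in locker 4 (prior 5/12): the attendant opened locker 4, so this case is ruled out; weight (5/12)·0 = 0.
The weights sum to 1/4.
So P(the prize voucher in locker 2 | the attendant opened locker 4) = (1/12) / (1/4) = 1/3.

1/3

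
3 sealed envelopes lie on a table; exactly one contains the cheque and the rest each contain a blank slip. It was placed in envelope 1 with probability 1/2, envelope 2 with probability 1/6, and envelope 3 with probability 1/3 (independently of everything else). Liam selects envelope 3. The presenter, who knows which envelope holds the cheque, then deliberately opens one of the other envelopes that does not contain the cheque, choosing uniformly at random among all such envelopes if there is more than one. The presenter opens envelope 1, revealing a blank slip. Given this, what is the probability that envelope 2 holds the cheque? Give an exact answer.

1/2

Apply Bayes' rule, conditioning on where the cheque actually is.
If it is in envelope 1 (prior 1/2): the presenter opened envelope 1, so this case is ruled out; weight (1/2)·0 = 0.
If it is in envelope 2 (prior 1/6): the presenter has no choice, probability 1; weight (1/6)·1 = 1/6.
If it is in envelope 3 (prior 1/3): the presenter has 2 equally likely choices, so probability 1/2; weight (1/3)·(1/2) = 1/6.
The weights sum to 1/3.
So P(the cheque in envelope 2 | the presenter opened envelope 1) = (1/6) / (1/3) = 1/2.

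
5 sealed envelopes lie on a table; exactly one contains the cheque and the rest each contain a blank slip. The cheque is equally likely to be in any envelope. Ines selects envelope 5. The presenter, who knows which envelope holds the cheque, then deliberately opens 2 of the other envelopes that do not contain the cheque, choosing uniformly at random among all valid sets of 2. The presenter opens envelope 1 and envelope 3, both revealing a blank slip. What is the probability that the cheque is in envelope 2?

Condition on the true location of the cheque.
If it is in either of envelopes 1 and 3 (prior 1/5 each): that envelope was opened and seen not to hold the prize — ruled out; weight (1/5)·0 = 0 each.
If it is in either of envelopes 2 and 4 (prior 1/5 each): the presenter has 3 equally likely choices, so probability 1/3; weight (1/5)·(1/3) = 1/15 each.
If it is in envelope 5 (prior 1/5): the presenter has 6 equally likely choices, so probability 1/6; weight (1/5)·(1/6) = 1/30.
The weights sum to 1/6.
So P(the cheque in envelope 2 | the presenter opened envelope 1 and envelope 3) = (1/15) / (1/6) = 2/5.

2/5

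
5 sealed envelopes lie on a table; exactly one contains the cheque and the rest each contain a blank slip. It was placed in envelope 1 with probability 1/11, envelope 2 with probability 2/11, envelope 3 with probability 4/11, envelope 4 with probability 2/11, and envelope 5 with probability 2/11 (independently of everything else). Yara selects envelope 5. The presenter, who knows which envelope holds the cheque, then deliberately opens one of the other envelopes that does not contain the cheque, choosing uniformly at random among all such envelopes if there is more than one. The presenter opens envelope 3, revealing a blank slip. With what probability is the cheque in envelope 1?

2/13

Condition on the true location of the cheque.
If it is in envelope 1 (prior 1/11): the presenter has 3 equally likely choices, so probability 1/3; weight (1/11)·(1/3) = 1/33.
If it is in either of envelopes 2 and 4 (prior 2/11 each): the presenter has 3 equally likely choices, so probability 1/3; weight (2/11)·(1/3) = 2/33 each.
If it is in envelope 3 (prior 4/11): the presenter opened envelope 3, so this case is ruled out; weight (4/11)·0 = 0.
If it is in envelope 5 (prior 2/11): the presenter has 4 equally likely choices, so probability 1/4; weight (2/11)·(1/4) = 1/22.
The weights sum to 13/66.
So P(the cheque in envelope 1 | the presenter opened envelope 3) = (1/33) / (13/66) = 2/13.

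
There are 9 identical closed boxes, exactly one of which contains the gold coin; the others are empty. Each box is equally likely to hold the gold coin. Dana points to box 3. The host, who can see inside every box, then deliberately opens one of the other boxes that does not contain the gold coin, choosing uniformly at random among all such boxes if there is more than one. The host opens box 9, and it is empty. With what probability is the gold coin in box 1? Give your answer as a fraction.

Apply Bayes' rule, conditioning on where the gold coin actually is.
If it is in any of boxes 1, 2, 4, 5, 6, 7, and 8 (prior 1/9 each): the host has 7 equally likely choices, so probability 1/7; weight (1/9)·(1/7) = 1/63 each.
If it is in box 3 (prior 1/9): the host has 8 equally likely choices, so probability 1/8; weight (1/9)·(1/8) = 1/72.
If it is in box 9 (prior 1/9): the host opened box 9, so this case is ruled out; weight (1/9)·0 = 0.
The weights sum to 1/8.
So P(the gold coin in box 1 | the host opened box 9) = (1/63) / (1/8) = 8/63.

8/63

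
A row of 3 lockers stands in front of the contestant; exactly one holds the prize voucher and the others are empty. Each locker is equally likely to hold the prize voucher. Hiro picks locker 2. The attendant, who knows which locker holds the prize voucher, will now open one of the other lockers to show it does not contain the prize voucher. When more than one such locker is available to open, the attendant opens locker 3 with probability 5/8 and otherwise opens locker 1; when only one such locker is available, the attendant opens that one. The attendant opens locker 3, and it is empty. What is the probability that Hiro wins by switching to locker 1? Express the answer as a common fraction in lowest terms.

8/13

Apply Bayes' rule, conditioning on where the prize voucher actually is.
If it is in locker 1 (prior 1/3): only locker 3 is available, probability 1; weight (1/3)·1 = 1/3.
If it is in locker 2 (prior 1/3): locker 3 is available, opened with probability 5/8; weight (1/3)·(5/8) = 5/24.
If it is in locker 3 (prior 1/3): the attendant opened locker 3, so this case is ruled out; weight (1/3)·0 = 0.
The weights sum to 13/24.
So P(the prize voucher in locker 1 | the attendant opened locker 3) = (1/3) / (13/24) = 8/13.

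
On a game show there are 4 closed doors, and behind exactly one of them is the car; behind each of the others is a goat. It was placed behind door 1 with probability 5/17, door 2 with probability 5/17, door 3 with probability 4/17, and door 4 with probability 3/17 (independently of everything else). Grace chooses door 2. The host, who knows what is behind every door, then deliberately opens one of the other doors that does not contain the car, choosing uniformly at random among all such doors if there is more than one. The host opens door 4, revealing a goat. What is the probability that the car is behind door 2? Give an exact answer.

Apply Bayes' rule, conditioning on where the car actually is.
If it is behind door 1 (prior 5/17): the host has 2 equally likely choices, so probability 1/2; weight (5/17)·(1/2) = 5/34.
If it is behind door 2 (prior 5/17): the host has 3 equally likely choices, so probability 1/3; weight (5/17)·(1/3) = 5/51.
If it is behind door 3 (prior 4/17): the host has 2 equally likely choices, so probability 1/2; weight (4/17)·(1/2) = 2/17.
If it is behind door 4 (prior 3/17): the host opened door 4, so this case is ruled out; weight (3/17)·0 = 0.
The weights sum to 37/102.
So P(the car behind door 2 | the host opened door 4) = (5/51) / (37/102) = 10/37.

10/37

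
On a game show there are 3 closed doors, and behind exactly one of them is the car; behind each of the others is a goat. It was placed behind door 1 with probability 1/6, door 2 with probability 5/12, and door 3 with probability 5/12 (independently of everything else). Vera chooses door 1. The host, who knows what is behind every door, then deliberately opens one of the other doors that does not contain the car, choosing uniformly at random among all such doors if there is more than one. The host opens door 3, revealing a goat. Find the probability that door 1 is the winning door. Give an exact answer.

Condition on the true location of the car.
If it is behind door 1 (prior 1/6): the host has 2 equally likely choices, so probability 1/2; weight (1/6)·(1/2) = 1/12.
If it is behind door 2 (prior 5/12): the host has no choice, probability 1; weight (5/12)·1 = 5/12.
If it is behind door 3 (prior 5/12): the host opened door 3, so this case is ruled out; weight (5/12)·0 = 0.
The weights sum to 1/2.
So P(the car behind door 1 | the host opened door 3) = (1/12) / (1/2) = 1/6.

1/6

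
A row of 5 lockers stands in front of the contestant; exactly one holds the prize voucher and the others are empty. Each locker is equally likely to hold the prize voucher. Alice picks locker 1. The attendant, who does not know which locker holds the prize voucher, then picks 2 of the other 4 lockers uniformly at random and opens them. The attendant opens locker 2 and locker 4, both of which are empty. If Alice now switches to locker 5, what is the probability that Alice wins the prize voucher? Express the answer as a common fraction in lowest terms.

Condition on the true location of the prize voucher.
If it is in any of lockers 1, 3, and 5 (prior 1/5 each): the attendant picks exactly this set with probability 1/6 regardless, and none is the prize; weight (1/5)·(1/6) = 1/30 each.
If it is in either of lockers 2 and 4 (prior 1/5 each): that locker was opened and seen not to hold the prize — ruled out; weight (1/5)·0 = 0 each.
The weights sum to 1/10.
So P(the prize voucher in locker 5 | the attendant opened locker 2 and locker 4) = (1/30) / (1/10) = 1/3.

1/3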